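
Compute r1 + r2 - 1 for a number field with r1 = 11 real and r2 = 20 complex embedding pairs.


By Dirichlet's unit theorem:
rank = r1 + r2 - 1
= 11 + 20 - 1
= 30

30


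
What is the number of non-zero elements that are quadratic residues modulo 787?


For prime p, the number of non-zero quadratic residues is (p-1)/2.
= (787-1)/2
= 393

393


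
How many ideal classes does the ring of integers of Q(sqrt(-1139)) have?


K = Q(sqrt(-1139)). d mod 4 = 1, so D = disc(K) = d = -1139
h(K) equals the number of primitive reduced positive-definite forms (a, b, c) = a*x^2 + b*x*y + c*y^2 with b^2 - 4ac = D,
where reduced means |b| <= a <= c, with b >= 0 whenever |b| = a or a = c, and primitive means gcd(a, b, c) = 1.
Reduced forces 3a^2 <= |D| = 1139, so 1 <= a <= 19; b must have the parity of D, and c = (b^2 - D)/(4a) must be an integer >= a.
Enumerate a = 1..19, b in [-a, a]:
  a=1: (1, 1, 285)  [1]
  a=2: none
  a=3: (3, -1, 95), (3, 1, 95)  [2]
  a=4: none
  a=5: (5, -1, 57), (5, 1, 57)  [2]
  a=6: none
  a=7: (7, -3, 41), (7, 3, 41)  [2]
  a=8: none
  a=9: (9, -7, 33), (9, 7, 33)  [2]
  a=10: none
  a=11: (11, -7, 27), (11, 7, 27)  [2]
  a=12..14: none
  a=15: (15, -11, 21), (15, -1, 19), (15, 1, 19), (15, 11, 21)  [4]
  a=16: none
  a=17: (17, 17, 21)  [1]
  a=18..19: none
Total reduced forms: 1 + 2 + 2 + 2 + 2 + 2 + 4 + 1 = 16
h = 16

16


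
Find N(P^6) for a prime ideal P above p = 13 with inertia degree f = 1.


N(P^a) = p^(a*f)
= 13^(6*1)
= 13^6
= 4826809

4826809


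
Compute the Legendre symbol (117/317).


p = 317 is prime, so compute (117/317) with the reciprocity algorithm (Jacobi-symbol steps: pull out 2s via (2/n), flip via reciprocity, reduce):
  reciprocity: (117/317) -> +(317/117)
  reduce: (83/117)
  reciprocity: (83/117) -> +(117/83)
  reduce: (34/83)
  pull out 2: (2/83) = -1  (since 83 mod 8 = 3)
  reciprocity: (17/83) -> +(83/17)
  reduce: (15/17)
  reciprocity: (15/17) -> +(17/15)
  reduce: (2/15)
  pull out 2: (2/15) = +1  (since 15 mod 8 = 7)
  (1/15) = 1
Product of signs = -1
(117/317) = -1

-1


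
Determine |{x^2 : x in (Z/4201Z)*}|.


For prime p, the number of non-zero quadratic residues is (p-1)/2.
= (4201-1)/2
= 2100

2100


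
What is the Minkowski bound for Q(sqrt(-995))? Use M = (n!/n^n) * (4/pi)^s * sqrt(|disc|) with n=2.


d = -995, d mod 4 = 1, so disc(K) = d = -995; |disc(K)| = 995
Imaginary quadratic field, so n = 2, s = r2 = 1, r1 = 0
M = (n!/n^n) * (4/pi)^s * sqrt(|disc(K)|) = (2!/2^2) * (4/pi)^1 * sqrt(995)
= 0.5 * 1.273240 * 31.543621
= 20.0813

20.0813


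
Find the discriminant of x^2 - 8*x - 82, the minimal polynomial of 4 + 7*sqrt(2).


The element 4 + 7*sqrt(2) has minimal polynomial:
x^2 - 8*x - 82
Discriminant = (-8)^2 - 4*(-82)
= 64 + 328
= 392

392


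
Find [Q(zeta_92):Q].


The degree equals Euler's totient phi(92).
92 = 2^2 * 23
phi(92) = 44

44


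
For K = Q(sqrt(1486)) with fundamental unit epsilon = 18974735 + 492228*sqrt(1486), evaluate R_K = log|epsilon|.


epsilon = 18974735 + 492228*sqrt(1486)
= 3.7949e+07
R = ln(3.7949e+07)
= 17.4518

17.4518


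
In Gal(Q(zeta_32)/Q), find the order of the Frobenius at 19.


The Frobenius at p in Gal(Q(zeta_n)/Q) = (Z/nZ)* is the class of p, so its order is ord_32(19), the smallest k >= 1 with 19^k = 1 mod 32.
n = 32 = 2^5, phi(32) = 16; the order divides phi(n).
Divisors of 16: 1, 2, 4, 8, 16
Repeated squaring mod 32: 19^1 = 19, 19^2 = 9, 19^4 = 17, 19^8 = 1, 19^16 = 1
Test divisors in increasing order:
  k=1: 19^1 = 19 mod 32
  k=2: 19^2 = 9 mod 32
  k=4: 19^4 = 17 mod 32
  k=8: 19^8 = 1 mod 32  <- first divisor giving 1
Order = 8

8


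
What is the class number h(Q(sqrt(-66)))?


K = Q(sqrt(-66)). d mod 4 = 2, so D = disc(K) = 4d = -264
h(K) equals the number of primitive reduced positive-definite forms (a, b, c) = a*x^2 + b*x*y + c*y^2 with b^2 - 4ac = D,
where reduced means |b| <= a <= c, with b >= 0 whenever |b| = a or a = c, and primitive means gcd(a, b, c) = 1.
Reduced forces 3a^2 <= |D| = 264, so 1 <= a <= 9; b must have the parity of D, and c = (b^2 - D)/(4a) must be an integer >= a.
Enumerate a = 1..9, b in [-a, a]:
  a=1: (1, 0, 66)  [1]
  a=2: (2, 0, 33)  [1]
  a=3: (3, 0, 22)  [1]
  a=4: none
  a=5: (5, -4, 14), (5, 4, 14)  [2]
  a=6: (6, 0, 11)  [1]
  a=7: (7, -4, 10), (7, 4, 10)  [2]
  a=8..9: none
Total reduced forms: 1 + 1 + 1 + 2 + 1 + 2 = 8
h = 8

8


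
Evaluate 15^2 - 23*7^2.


x^2 - d*y^2
= 15^2 - 23*7^2
= 225 - 1127
= -902

-902


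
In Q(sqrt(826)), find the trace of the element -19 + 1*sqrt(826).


Tr(a + b*sqrt(d)) = (a + b*sqrt(d)) + (a - b*sqrt(d)) = 2a
= 2 * (-19)
= -38

-38


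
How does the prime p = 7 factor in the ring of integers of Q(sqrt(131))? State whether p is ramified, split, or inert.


K = Q(sqrt(131)). Since d mod 4 = 3, disc(K) = 524.
Check p | disc: 524 mod 7 = 6.
p does not divide disc. Compute Legendre symbol (d/p):
5^((7-1)/2) mod 7 = -1
(d/p) = -1, so p is inert: (p) stays prime with e=1, f=2, g=1.
Therefore p is inert.

inert


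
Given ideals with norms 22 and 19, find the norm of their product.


N(IJ) = N(I) * N(J)
= 22 * 19
= 418

418


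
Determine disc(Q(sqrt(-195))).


For K = Q(sqrt(d)) with d squarefree: disc(K) = d if d = 1 mod 4, and disc(K) = 4d if d = 2 or 3 mod 4.
Here d = -195, and d mod 4 = 1.
d = 1 mod 4 (O_K = Z[(1+sqrt(d))/2]), so disc(K) = d = -195

-195


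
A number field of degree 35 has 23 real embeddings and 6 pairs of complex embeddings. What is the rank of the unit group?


By Dirichlet's unit theorem:
rank = r1 + r2 - 1
= 23 + 6 - 1
= 28

28


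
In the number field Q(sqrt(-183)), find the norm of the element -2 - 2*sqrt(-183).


N(a + b*sqrt(d)) = a^2 - d*b^2
= (-2)^2 - (-183)*(-2)^2
= 4 + 732
= 736

736


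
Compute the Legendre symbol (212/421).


p = 421 is prime, so compute (212/421) with the reciprocity algorithm (Jacobi-symbol steps: pull out 2s via (2/n), flip via reciprocity, reduce):
  pull out 2: (2/421) = -1  (since 421 mod 8 = 5)
  pull out 2: (2/421) = -1  (since 421 mod 8 = 5)
  reciprocity: (53/421) -> +(421/53)
  reduce: (50/53)
  pull out 2: (2/53) = -1  (since 53 mod 8 = 5)
  reciprocity: (25/53) -> +(53/25)
  reduce: (3/25)
  reciprocity: (3/25) -> +(25/3)
  reduce: (1/3)
  (1/3) = 1
Product of signs = -1
(212/421) = -1

-1


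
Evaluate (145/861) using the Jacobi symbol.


Compute (145/861) via quadratic reciprocity:
  reciprocity: (145/861) -> +(861/145)
  reduce: (136/145)
  pull out 2: (2/145) = +1  (since 145 mod 8 = 1)
  pull out 2: (2/145) = +1  (since 145 mod 8 = 1)
  pull out 2: (2/145) = +1  (since 145 mod 8 = 1)
  reciprocity: (17/145) -> +(145/17)
  reduce: (9/17)
  reciprocity: (9/17) -> +(17/9)
  reduce: (8/9)
  pull out 2: (2/9) = +1  (since 9 mod 8 = 1)
  pull out 2: (2/9) = +1  (since 9 mod 8 = 1)
  pull out 2: (2/9) = +1  (since 9 mod 8 = 1)
  (1/9) = 1
Product of signs = 1

1


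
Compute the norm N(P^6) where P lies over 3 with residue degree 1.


N(P^a) = p^(a*f)
= 3^(6*1)
= 3^6
= 729

729


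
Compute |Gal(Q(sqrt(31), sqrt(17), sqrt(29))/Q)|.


The 3 square roots of distinct primes are multiplicatively independent over Q,
so [K:Q] = 2^3 and Gal(K/Q) is isomorphic to (Z/2Z)^3.
|Gal| = 2^3 = 8

8


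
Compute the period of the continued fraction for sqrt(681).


Run the CF algorithm for sqrt(681).
a_0 = floor(sqrt(681)) = 26; set m_0=0, q_0=1.
Recurrence: m' = q*a - m,  q' = (d - m'^2)/q,  a' = floor((a_0 + m')/q').
  step 1: m=26, q=5, a=10
  step 2: m=24, q=21, a=2
  step 3: m=18, q=17, a=2
  step 4: m=16, q=25, a=1
  step 5: m=9, q=24, a=1
  step 6: m=15, q=19, a=2
  step 7: m=23, q=8, a=6
  step 8: m=25, q=7, a=7
  step 9: m=24, q=15, a=3
  step 10: m=21, q=16, a=2
  step 11: m=11, q=35, a=1
  step 12: m=24, q=3, a=16
  step 13: m=24, q=35, a=1
  step 14: m=11, q=16, a=2
  step 15: m=21, q=15, a=3
  step 16: m=24, q=7, a=7
  step 17: m=25, q=8, a=6
  step 18: m=23, q=19, a=2
  step 19: m=15, q=24, a=1
  step 20: m=9, q=25, a=1
  step 21: m=16, q=17, a=2
  step 22: m=18, q=21, a=2
  step 23: m=24, q=5, a=10
  step 24: m=26, q=1, a=52
a_24 = 2*a_0 = 52, so the period closes here.
sqrt(681) = [26; 10, 2, 2, 1, 1, 2, 6, 7, 3, 2, 1, 16, 1, 2, 3, 7, 6, 2, 1, 1, 2, 2, 10, 52]
Period length = 24

24


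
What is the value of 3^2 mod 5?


p = 5 is prime and the exponent is (p-1)/2 = 2, so by Euler's criterion 3^2 = (3/5) = +1 or -1 mod 5.
Compute by square-and-multiply:
  2 = 2 (binary 10)
  Repeated squaring mod 5: 3^1 = 3, 3^2 = 4
  3^2 = 4 mod 5
Result 4 = p - 1 = -1 mod 5: 3 is a quadratic non-residue mod 5. As a residue in [0, p-1] the value is 4.
3^2 mod 5 = 4

4


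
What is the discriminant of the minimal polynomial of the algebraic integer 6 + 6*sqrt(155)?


The element 6 + 6*sqrt(155) has minimal polynomial:
x^2 - 12*x - 5544
Discriminant = (-12)^2 - 4*(-5544)
= 144 + 22176
= 22320

22320


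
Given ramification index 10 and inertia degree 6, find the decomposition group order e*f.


|D_P| = e * f
= 10 * 6
= 60

60


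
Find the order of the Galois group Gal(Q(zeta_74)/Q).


|Gal(Q(zeta_74)/Q)| = phi(74)
= 36

36


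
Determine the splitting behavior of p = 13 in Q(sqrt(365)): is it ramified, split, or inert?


K = Q(sqrt(365)). Since d mod 4 = 1, disc(K) = 365.
Check p | disc: 365 mod 13 = 1.
p does not divide disc. Compute Legendre symbol (d/p):
1^((13-1)/2) mod 13 = 1
(d/p) = 1, so p splits: (p) = P*P' with e=1, f=1, g=2.
Therefore p is split.

split


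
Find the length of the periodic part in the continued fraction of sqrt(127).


Run the CF algorithm for sqrt(127).
a_0 = floor(sqrt(127)) = 11; set m_0=0, q_0=1.
Recurrence: m' = q*a - m,  q' = (d - m'^2)/q,  a' = floor((a_0 + m')/q').
  step 1: m=11, q=6, a=3
  step 2: m=7, q=13, a=1
  step 3: m=6, q=7, a=2
  step 4: m=8, q=9, a=2
  step 5: m=10, q=3, a=7
  step 6: m=11, q=2, a=11
  step 7: m=11, q=3, a=7
  step 8: m=10, q=9, a=2
  step 9: m=8, q=7, a=2
  step 10: m=6, q=13, a=1
  step 11: m=7, q=6, a=3
  step 12: m=11, q=1, a=22
a_12 = 2*a_0 = 22, so the period closes here.
sqrt(127) = [11; 3, 1, 2, 2, 7, 11, 7, 2, 2, 1, 3, 22]
Period length = 12

12


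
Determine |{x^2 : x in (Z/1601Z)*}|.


For prime p, the number of non-zero quadratic residues is (p-1)/2.
= (1601-1)/2
= 800

800


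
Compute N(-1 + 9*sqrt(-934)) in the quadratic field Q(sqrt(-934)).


N(a + b*sqrt(d)) = a^2 - d*b^2
= (-1)^2 - (-934)*(9)^2
= 1 + 75654
= 75655

75655


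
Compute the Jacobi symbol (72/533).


Compute (72/533) via quadratic reciprocity:
  pull out 2: (2/533) = -1  (since 533 mod 8 = 5)
  pull out 2: (2/533) = -1  (since 533 mod 8 = 5)
  pull out 2: (2/533) = -1  (since 533 mod 8 = 5)
  reciprocity: (9/533) -> +(533/9)
  reduce: (2/9)
  pull out 2: (2/9) = +1  (since 9 mod 8 = 1)
  (1/9) = 1
Product of signs = -1

-1


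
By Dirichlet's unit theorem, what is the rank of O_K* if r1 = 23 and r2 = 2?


By Dirichlet's unit theorem:
rank = r1 + r2 - 1
= 23 + 2 - 1
= 24

24


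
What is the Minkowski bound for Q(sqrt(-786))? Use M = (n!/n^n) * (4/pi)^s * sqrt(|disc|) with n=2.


d = -786, d mod 4 = 2, so disc(K) = 4d = -3144; |disc(K)| = 3144
Imaginary quadratic field, so n = 2, s = r2 = 1, r1 = 0
M = (n!/n^n) * (4/pi)^s * sqrt(|disc(K)|) = (2!/2^2) * (4/pi)^1 * sqrt(3144)
= 0.5 * 1.273240 * 56.071383
= 35.6962

35.6962


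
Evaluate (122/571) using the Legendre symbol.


p = 571 is prime, so compute (122/571) with the reciprocity algorithm (Jacobi-symbol steps: pull out 2s via (2/n), flip via reciprocity, reduce):
  pull out 2: (2/571) = -1  (since 571 mod 8 = 3)
  reciprocity: (61/571) -> +(571/61)
  reduce: (22/61)
  pull out 2: (2/61) = -1  (since 61 mod 8 = 5)
  reciprocity: (11/61) -> +(61/11)
  reduce: (6/11)
  pull out 2: (2/11) = -1  (since 11 mod 8 = 3)
  reciprocity: (3/11) -> -(11/3)
  reduce: (2/3)
  pull out 2: (2/3) = -1  (since 3 mod 8 = 3)
  (1/3) = 1
Product of signs = -1
(122/571) = -1

-1


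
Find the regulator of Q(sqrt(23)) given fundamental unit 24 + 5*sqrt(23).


epsilon = 24 + 5*sqrt(23)
= 47.9792
R = ln(47.9792)
= 3.8708

3.8708


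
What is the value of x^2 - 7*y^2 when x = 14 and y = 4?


x^2 - d*y^2
= 14^2 - 7*4^2
= 196 - 112
= 84

84


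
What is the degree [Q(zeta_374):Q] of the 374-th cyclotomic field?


The degree equals Euler's totient phi(374).
374 = 2 * 11 * 17
phi(374) = 160

160


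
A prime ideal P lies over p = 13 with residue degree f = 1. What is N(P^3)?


N(P^a) = p^(a*f)
= 13^(3*1)
= 13^3
= 2197

2197


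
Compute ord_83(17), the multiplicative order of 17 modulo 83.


We want ord_83(17), the smallest k >= 1 with 17^k = 1 mod 83.
n = 83 = 83, phi(83) = 82; the order divides phi(n).
Divisors of 82: 1, 2, 41, 82
Repeated squaring mod 83: 17^1 = 17, 17^2 = 40, 17^4 = 23, 17^8 = 31, 17^16 = 48, 17^32 = 63, 17^64 = 68
Test divisors in increasing order:
  k=1: 17^1 = 17 mod 83
  k=2: 17^2 = 40 mod 83
  k=41: 17^41 = 63 * 31 * 17 = 1 mod 83  <- first divisor giving 1
Order = 41

41


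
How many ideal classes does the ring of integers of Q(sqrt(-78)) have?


K = Q(sqrt(-78)). d mod 4 = 2, so D = disc(K) = 4d = -312
h(K) equals the number of primitive reduced positive-definite forms (a, b, c) = a*x^2 + b*x*y + c*y^2 with b^2 - 4ac = D,
where reduced means |b| <= a <= c, with b >= 0 whenever |b| = a or a = c, and primitive means gcd(a, b, c) = 1.
Reduced forces 3a^2 <= |D| = 312, so 1 <= a <= 10; b must have the parity of D, and c = (b^2 - D)/(4a) must be an integer >= a.
Enumerate a = 1..10, b in [-a, a]:
  a=1: (1, 0, 78)  [1]
  a=2: (2, 0, 39)  [1]
  a=3: (3, 0, 26)  [1]
  a=4..5: none
  a=6: (6, 0, 13)  [1]
  a=7..10: none
Total reduced forms: 1 + 1 + 1 + 1 = 4
h = 4

4


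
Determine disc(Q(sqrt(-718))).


For K = Q(sqrt(d)) with d squarefree: disc(K) = d if d = 1 mod 4, and disc(K) = 4d if d = 2 or 3 mod 4.
Here d = -718, and d mod 4 = 2.
d = 2 mod 4, not 1 (O_K = Z[sqrt(d)]), so disc(K) = 4d = 4 * (-718) = -2872

-2872


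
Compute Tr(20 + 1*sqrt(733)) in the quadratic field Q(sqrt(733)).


Tr(a + b*sqrt(d)) = (a + b*sqrt(d)) + (a - b*sqrt(d)) = 2a
= 2 * (20)
= 40

40


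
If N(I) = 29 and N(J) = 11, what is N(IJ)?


N(IJ) = N(I) * N(J)
= 29 * 11
= 319

319


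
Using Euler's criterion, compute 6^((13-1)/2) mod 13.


p = 13 is prime and the exponent is (p-1)/2 = 6, so by Euler's criterion 6^6 = (6/13) = +1 or -1 mod 13.
Compute by square-and-multiply:
  6 = 4 + 2 (binary 110)
  Repeated squaring mod 13: 6^1 = 6, 6^2 = 10, 6^4 = 9
  6^6 = 6^4 * 6^2 = 9 * 10 mod 13
    9 * 10 = 90 = 12 mod 13
  6^6 = 12 mod 13
Result 12 = p - 1 = -1 mod 13: 6 is a quadratic non-residue mod 13. As a residue in [0, p-1] the value is 12.
6^6 mod 13 = 12

12


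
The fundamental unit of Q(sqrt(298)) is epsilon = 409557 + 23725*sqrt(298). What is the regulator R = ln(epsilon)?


epsilon = 409557 + 23725*sqrt(298)
= 819114.0000
R = ln(819114.0000)
= 13.6160

13.6160


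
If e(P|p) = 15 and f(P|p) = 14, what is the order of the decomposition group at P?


|D_P| = e * f
= 15 * 14
= 210

210


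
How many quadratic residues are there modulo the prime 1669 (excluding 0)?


For prime p, the number of non-zero quadratic residues is (p-1)/2.
= (1669-1)/2
= 834

834


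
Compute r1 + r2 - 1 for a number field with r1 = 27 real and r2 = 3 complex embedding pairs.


By Dirichlet's unit theorem:
rank = r1 + r2 - 1
= 27 + 3 - 1
= 29

29


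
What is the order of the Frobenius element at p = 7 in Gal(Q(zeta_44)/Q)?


The Frobenius at p in Gal(Q(zeta_n)/Q) = (Z/nZ)* is the class of p, so its order is ord_44(7), the smallest k >= 1 with 7^k = 1 mod 44.
n = 44 = 2^2 * 11, phi(44) = 20; the order divides phi(n).
Divisors of 20: 1, 2, 4, 5, 10, 20
Repeated squaring mod 44: 7^1 = 7, 7^2 = 5, 7^4 = 25, 7^8 = 9, 7^16 = 37
Test divisors in increasing order:
  k=1: 7^1 = 7 mod 44
  k=2: 7^2 = 5 mod 44
  k=4: 7^4 = 25 mod 44
  k=5: 7^5 = 25 * 7 = 43 mod 44
  k=10: 7^10 = 9 * 5 = 1 mod 44  <- first divisor giving 1
Order = 10

10


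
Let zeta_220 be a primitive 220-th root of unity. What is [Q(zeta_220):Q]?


The degree equals Euler's totient phi(220).
220 = 2^2 * 5 * 11
phi(220) = 80

80


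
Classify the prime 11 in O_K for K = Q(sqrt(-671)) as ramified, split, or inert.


K = Q(sqrt(-671)). Since d mod 4 = 1, disc(K) = -671.
Check p | disc: -671 mod 11 = 0.
p divides disc, so p ramifies: (p) = P^2 with e=2, f=1, g=1.
Therefore p is ramified.

ramified


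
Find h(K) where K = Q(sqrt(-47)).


K = Q(sqrt(-47)). d mod 4 = 1, so D = disc(K) = d = -47
h(K) equals the number of primitive reduced positive-definite forms (a, b, c) = a*x^2 + b*x*y + c*y^2 with b^2 - 4ac = D,
where reduced means |b| <= a <= c, with b >= 0 whenever |b| = a or a = c, and primitive means gcd(a, b, c) = 1.
Reduced forces 3a^2 <= |D| = 47, so 1 <= a <= 3; b must have the parity of D, and c = (b^2 - D)/(4a) must be an integer >= a.
Enumerate a = 1..3, b in [-a, a]:
  a=1: (1, 1, 12)  [1]
  a=2: (2, -1, 6), (2, 1, 6)  [2]
  a=3: (3, -1, 4), (3, 1, 4)  [2]
Total reduced forms: 1 + 2 + 2 = 5
h = 5

5


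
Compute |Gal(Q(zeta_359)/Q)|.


|Gal(Q(zeta_359)/Q)| = phi(359)
= 358

358


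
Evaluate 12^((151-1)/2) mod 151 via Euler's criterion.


p = 151 is prime and the exponent is (p-1)/2 = 75, so by Euler's criterion 12^75 = (12/151) = +1 or -1 mod 151.
Compute by square-and-multiply:
  75 = 64 + 8 + 2 + 1 (binary 1001011)
  Repeated squaring mod 151: 12^1 = 12, 12^2 = 144, 12^4 = 49, 12^8 = 136, 12^16 = 74, 12^32 = 40, 12^64 = 90
  12^75 = 12^64 * 12^8 * 12^2 * 12^1 = 90 * 136 * 144 * 12 mod 151
    90 * 136 = 12240 = 9 mod 151
    9 * 144 = 1296 = 88 mod 151
    88 * 12 = 1056 = 150 mod 151
  12^75 = 150 mod 151
Result 150 = p - 1 = -1 mod 151: 12 is a quadratic non-residue mod 151. As a residue in [0, p-1] the value is 150.
12^75 mod 151 = 150

150


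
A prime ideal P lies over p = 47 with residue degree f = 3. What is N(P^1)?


N(P^a) = p^(a*f)
= 47^(1*3)
= 47^3
= 103823

103823


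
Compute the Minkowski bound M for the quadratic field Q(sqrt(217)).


d = 217, d mod 4 = 1, so disc(K) = d = 217; |disc(K)| = 217
Real quadratic field, so n = 2, s = r2 = 0, r1 = 2
M = (n!/n^n) * (4/pi)^s * sqrt(|disc(K)|) = (2!/2^2) * (4/pi)^0 * sqrt(217)
= 0.5 * 1.000000 * 14.730920
= 7.3655

7.3655


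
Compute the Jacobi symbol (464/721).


Compute (464/721) via quadratic reciprocity:
  pull out 2: (2/721) = +1  (since 721 mod 8 = 1)
  pull out 2: (2/721) = +1  (since 721 mod 8 = 1)
  pull out 2: (2/721) = +1  (since 721 mod 8 = 1)
  pull out 2: (2/721) = +1  (since 721 mod 8 = 1)
  reciprocity: (29/721) -> +(721/29)
  reduce: (25/29)
  reciprocity: (25/29) -> +(29/25)
  reduce: (4/25)
  pull out 2: (2/25) = +1  (since 25 mod 8 = 1)
  pull out 2: (2/25) = +1  (since 25 mod 8 = 1)
  (1/25) = 1
Product of signs = 1

1


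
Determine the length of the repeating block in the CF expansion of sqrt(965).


Run the CF algorithm for sqrt(965).
a_0 = floor(sqrt(965)) = 31; set m_0=0, q_0=1.
Recurrence: m' = q*a - m,  q' = (d - m'^2)/q,  a' = floor((a_0 + m')/q').
  step 1: m=31, q=4, a=15
  step 2: m=29, q=31, a=1
  step 3: m=2, q=31, a=1
  step 4: m=29, q=4, a=15
  step 5: m=31, q=1, a=62
a_5 = 2*a_0 = 62, so the period closes here.
sqrt(965) = [31; 15, 1, 1, 15, 62]
Period length = 5

5


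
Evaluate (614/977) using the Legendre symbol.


p = 977 is prime, so compute (614/977) with the reciprocity algorithm (Jacobi-symbol steps: pull out 2s via (2/n), flip via reciprocity, reduce):
  pull out 2: (2/977) = +1  (since 977 mod 8 = 1)
  reciprocity: (307/977) -> +(977/307)
  reduce: (56/307)
  pull out 2: (2/307) = -1  (since 307 mod 8 = 3)
  pull out 2: (2/307) = -1  (since 307 mod 8 = 3)
  pull out 2: (2/307) = -1  (since 307 mod 8 = 3)
  reciprocity: (7/307) -> -(307/7)
  reduce: (6/7)
  pull out 2: (2/7) = +1  (since 7 mod 8 = 7)
  reciprocity: (3/7) -> -(7/3)
  reduce: (1/3)
  (1/3) = 1
Product of signs = -1
(614/977) = -1

-1


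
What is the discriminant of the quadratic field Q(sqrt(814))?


For K = Q(sqrt(d)) with d squarefree: disc(K) = d if d = 1 mod 4, and disc(K) = 4d if d = 2 or 3 mod 4.
Here d = 814, and d mod 4 = 2.
d = 2 mod 4, not 1 (O_K = Z[sqrt(d)]), so disc(K) = 4d = 4 * (814) = 3256

3256


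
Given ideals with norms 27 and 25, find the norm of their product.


N(IJ) = N(I) * N(J)
= 27 * 25
= 675

675


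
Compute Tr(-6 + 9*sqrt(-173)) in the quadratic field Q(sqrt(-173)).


Tr(a + b*sqrt(d)) = (a + b*sqrt(d)) + (a - b*sqrt(d)) = 2a
= 2 * (-6)
= -12

-12


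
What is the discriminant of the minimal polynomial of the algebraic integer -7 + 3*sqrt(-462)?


The element -7 + 3*sqrt(-462) has minimal polynomial:
x^2 + 14*x + 4207
Discriminant = (14)^2 - 4*(4207)
= 196 - 16828
= -16632

-16632


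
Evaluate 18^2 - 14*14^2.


x^2 - d*y^2
= 18^2 - 14*14^2
= 324 - 2744
= -2420

-2420


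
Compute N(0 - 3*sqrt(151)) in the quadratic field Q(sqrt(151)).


N(a + b*sqrt(d)) = a^2 - d*b^2
= (0)^2 - (151)*(-3)^2
= 0 - 1359
= -1359

-1359


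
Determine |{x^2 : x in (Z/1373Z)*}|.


For prime p, the number of non-zero quadratic residues is (p-1)/2.
= (1373-1)/2
= 686

686


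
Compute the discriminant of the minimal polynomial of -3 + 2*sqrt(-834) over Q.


The element -3 + 2*sqrt(-834) has minimal polynomial:
x^2 + 6*x + 3345
Discriminant = (6)^2 - 4*(3345)
= 36 - 13380
= -13344

-13344


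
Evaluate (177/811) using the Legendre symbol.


p = 811 is prime, so compute (177/811) with the reciprocity algorithm (Jacobi-symbol steps: pull out 2s via (2/n), flip via reciprocity, reduce):
  reciprocity: (177/811) -> +(811/177)
  reduce: (103/177)
  reciprocity: (103/177) -> +(177/103)
  reduce: (74/103)
  pull out 2: (2/103) = +1  (since 103 mod 8 = 7)
  reciprocity: (37/103) -> +(103/37)
  reduce: (29/37)
  reciprocity: (29/37) -> +(37/29)
  reduce: (8/29)
  pull out 2: (2/29) = -1  (since 29 mod 8 = 5)
  pull out 2: (2/29) = -1  (since 29 mod 8 = 5)
  pull out 2: (2/29) = -1  (since 29 mod 8 = 5)
  (1/29) = 1
Product of signs = -1
(177/811) = -1

-1


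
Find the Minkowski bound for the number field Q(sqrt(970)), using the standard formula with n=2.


d = 970, d mod 4 = 2, so disc(K) = 4d = 3880; |disc(K)| = 3880
Real quadratic field, so n = 2, s = r2 = 0, r1 = 2
M = (n!/n^n) * (4/pi)^s * sqrt(|disc(K)|) = (2!/2^2) * (4/pi)^0 * sqrt(3880)
= 0.5 * 1.000000 * 62.289646
= 31.1448

31.1448


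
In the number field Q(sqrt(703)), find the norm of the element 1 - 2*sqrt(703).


N(a + b*sqrt(d)) = a^2 - d*b^2
= (1)^2 - (703)*(-2)^2
= 1 - 2812
= -2811

-2811


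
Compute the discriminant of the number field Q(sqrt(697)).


For K = Q(sqrt(d)) with d squarefree: disc(K) = d if d = 1 mod 4, and disc(K) = 4d if d = 2 or 3 mod 4.
Here d = 697, and d mod 4 = 1.
d = 1 mod 4 (O_K = Z[(1+sqrt(d))/2]), so disc(K) = d = 697

697


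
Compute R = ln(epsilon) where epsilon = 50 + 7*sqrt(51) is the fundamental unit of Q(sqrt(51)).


epsilon = 50 + 7*sqrt(51)
= 99.9900
R = ln(99.9900)
= 4.6051

4.6051


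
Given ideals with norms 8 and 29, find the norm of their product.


N(IJ) = N(I) * N(J)
= 8 * 29
= 232

232


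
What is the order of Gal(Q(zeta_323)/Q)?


|Gal(Q(zeta_323)/Q)| = phi(323)
= 288

288


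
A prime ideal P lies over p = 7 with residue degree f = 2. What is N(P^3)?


N(P^a) = p^(a*f)
= 7^(3*2)
= 7^6
= 117649

117649


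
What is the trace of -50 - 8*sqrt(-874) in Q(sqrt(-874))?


Tr(a + b*sqrt(d)) = (a + b*sqrt(d)) + (a - b*sqrt(d)) = 2a
= 2 * (-50)
= -100

-100


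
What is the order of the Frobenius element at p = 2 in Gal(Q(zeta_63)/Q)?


The Frobenius at p in Gal(Q(zeta_n)/Q) = (Z/nZ)* is the class of p, so its order is ord_63(2), the smallest k >= 1 with 2^k = 1 mod 63.
n = 63 = 3^2 * 7, phi(63) = 36; the order divides phi(n).
Divisors of 36: 1, 2, 3, 4, 6, 9, 12, 18, 36
Repeated squaring mod 63: 2^1 = 2, 2^2 = 4, 2^4 = 16, 2^8 = 4, 2^16 = 16, 2^32 = 4
Test divisors in increasing order:
  k=1: 2^1 = 2 mod 63
  k=2: 2^2 = 4 mod 63
  k=3: 2^3 = 4 * 2 = 8 mod 63
  k=4: 2^4 = 16 mod 63
  k=6: 2^6 = 16 * 4 = 1 mod 63  <- first divisor giving 1
Order = 6

6


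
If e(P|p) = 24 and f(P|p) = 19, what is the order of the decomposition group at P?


|D_P| = e * f
= 24 * 19
= 456

456


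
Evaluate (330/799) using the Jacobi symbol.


Compute (330/799) via quadratic reciprocity:
  pull out 2: (2/799) = +1  (since 799 mod 8 = 7)
  reciprocity: (165/799) -> +(799/165)
  reduce: (139/165)
  reciprocity: (139/165) -> +(165/139)
  reduce: (26/139)
  pull out 2: (2/139) = -1  (since 139 mod 8 = 3)
  reciprocity: (13/139) -> +(139/13)
  reduce: (9/13)
  reciprocity: (9/13) -> +(13/9)
  reduce: (4/9)
  pull out 2: (2/9) = +1  (since 9 mod 8 = 1)
  pull out 2: (2/9) = +1  (since 9 mod 8 = 1)
  (1/9) = 1
Product of signs = -1

-1


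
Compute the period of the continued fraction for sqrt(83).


Run the CF algorithm for sqrt(83).
a_0 = floor(sqrt(83)) = 9; set m_0=0, q_0=1.
Recurrence: m' = q*a - m,  q' = (d - m'^2)/q,  a' = floor((a_0 + m')/q').
  step 1: m=9, q=2, a=9
  step 2: m=9, q=1, a=18
a_2 = 2*a_0 = 18, so the period closes here.
sqrt(83) = [9; 9, 18]
Period length = 2

2


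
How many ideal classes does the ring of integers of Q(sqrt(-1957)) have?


K = Q(sqrt(-1957)). d mod 4 = 3, so D = disc(K) = 4d = -7828
h(K) equals the number of primitive reduced positive-definite forms (a, b, c) = a*x^2 + b*x*y + c*y^2 with b^2 - 4ac = D,
where reduced means |b| <= a <= c, with b >= 0 whenever |b| = a or a = c, and primitive means gcd(a, b, c) = 1.
Reduced forces 3a^2 <= |D| = 7828, so 1 <= a <= 51; b must have the parity of D, and c = (b^2 - D)/(4a) must be an integer >= a.
Enumerate a = 1..51, b in [-a, a]:
  a=1: (1, 0, 1957)  [1]
  a=2: (2, 2, 979)  [1]
  a=3..10: none
  a=11: (11, -2, 178), (11, 2, 178)  [2]
  a=12..16: none
  a=17: (17, -14, 118), (17, 14, 118)  [2]
  a=18: none
  a=19: (19, 0, 103)  [1]
  a=20..21: none
  a=22: (22, -2, 89), (22, 2, 89)  [2]
  a=23..33: none
  a=34: (34, -14, 59), (34, 14, 59)  [2]
  a=35..36: none
  a=37: (37, -4, 53), (37, 4, 53)  [2]
  a=38: (38, 38, 61)  [1]
  a=39..42: none
  a=43: (43, -16, 47), (43, 16, 47)  [2]
  a=44..51: none
Total reduced forms: 1 + 1 + 2 + 2 + 1 + 2 + 2 + 2 + 1 + 2 = 16
h = 16

16


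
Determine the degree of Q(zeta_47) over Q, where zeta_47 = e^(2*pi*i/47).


The degree equals Euler's totient phi(47).
47 = 47
phi(47) = 46

46


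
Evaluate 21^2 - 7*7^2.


x^2 - d*y^2
= 21^2 - 7*7^2
= 441 - 343
= 98

98


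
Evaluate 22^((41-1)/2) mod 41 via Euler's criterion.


p = 41 is prime and the exponent is (p-1)/2 = 20, so by Euler's criterion 22^20 = (22/41) = +1 or -1 mod 41.
Compute by square-and-multiply:
  20 = 16 + 4 (binary 10100)
  Repeated squaring mod 41: 22^1 = 22, 22^2 = 33, 22^4 = 23, 22^8 = 37, 22^16 = 16
  22^20 = 22^16 * 22^4 = 16 * 23 mod 41
    16 * 23 = 368 = 40 mod 41
  22^20 = 40 mod 41
Result 40 = p - 1 = -1 mod 41: 22 is a quadratic non-residue mod 41. As a residue in [0, p-1] the value is 40.
22^20 mod 41 = 40

40


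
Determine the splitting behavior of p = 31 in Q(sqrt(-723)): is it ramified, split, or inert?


K = Q(sqrt(-723)). Since d mod 4 = 1, disc(K) = -723.
Check p | disc: -723 mod 31 = 21.
p does not divide disc. Compute Legendre symbol (d/p):
21^((31-1)/2) mod 31 = -1
(d/p) = -1, so p is inert: (p) stays prime with e=1, f=2, g=1.
Therefore p is inert.

inert


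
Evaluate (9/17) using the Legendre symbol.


p = 17 is prime, so compute (9/17) with the reciprocity algorithm (Jacobi-symbol steps: pull out 2s via (2/n), flip via reciprocity, reduce):
  reciprocity: (9/17) -> +(17/9)
  reduce: (8/9)
  pull out 2: (2/9) = +1  (since 9 mod 8 = 1)
  pull out 2: (2/9) = +1  (since 9 mod 8 = 1)
  pull out 2: (2/9) = +1  (since 9 mod 8 = 1)
  (1/9) = 1
Product of signs = 1
(9/17) = 1

1


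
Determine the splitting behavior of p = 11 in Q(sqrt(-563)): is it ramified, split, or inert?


K = Q(sqrt(-563)). Since d mod 4 = 1, disc(K) = -563.
Check p | disc: -563 mod 11 = 9.
p does not divide disc. Compute Legendre symbol (d/p):
9^((11-1)/2) mod 11 = 1
(d/p) = 1, so p splits: (p) = P*P' with e=1, f=1, g=2.
Therefore p is split.

split


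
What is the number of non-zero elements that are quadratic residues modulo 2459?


For prime p, the number of non-zero quadratic residues is (p-1)/2.
= (2459-1)/2
= 1229

1229


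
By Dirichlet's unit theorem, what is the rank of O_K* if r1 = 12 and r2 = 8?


By Dirichlet's unit theorem:
rank = r1 + r2 - 1
= 12 + 8 - 1
= 19

19


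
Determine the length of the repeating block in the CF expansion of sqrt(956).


Run the CF algorithm for sqrt(956).
a_0 = floor(sqrt(956)) = 30; set m_0=0, q_0=1.
Recurrence: m' = q*a - m,  q' = (d - m'^2)/q,  a' = floor((a_0 + m')/q').
  step 1: m=30, q=56, a=1
  step 2: m=26, q=5, a=11
  step 3: m=29, q=23, a=2
  step 4: m=17, q=29, a=1
  step 5: m=12, q=28, a=1
  step 6: m=16, q=25, a=1
  step 7: m=9, q=35, a=1
  step 8: m=26, q=8, a=7
  step 9: m=30, q=7, a=8
  step 10: m=26, q=40, a=1
  step 11: m=14, q=19, a=2
  step 12: m=24, q=20, a=2
  step 13: m=16, q=35, a=1
  step 14: m=19, q=17, a=2
  step 15: m=15, q=43, a=1
  step 16: m=28, q=4, a=14
  step 17: m=28, q=43, a=1
  step 18: m=15, q=17, a=2
  step 19: m=19, q=35, a=1
  step 20: m=16, q=20, a=2
  step 21: m=24, q=19, a=2
  step 22: m=14, q=40, a=1
  step 23: m=26, q=7, a=8
  step 24: m=30, q=8, a=7
  step 25: m=26, q=35, a=1
  step 26: m=9, q=25, a=1
  step 27: m=16, q=28, a=1
  step 28: m=12, q=29, a=1
  step 29: m=17, q=23, a=2
  step 30: m=29, q=5, a=11
  step 31: m=26, q=56, a=1
  step 32: m=30, q=1, a=60
a_32 = 2*a_0 = 60, so the period closes here.
sqrt(956) = [30; 1, 11, 2, 1, 1, 1, 1, 7, 8, 1, 2, 2, 1, 2, 1, 14, 1, 2, 1, 2, 2, 1, 8, 7, 1, 1, 1, 1, 2, 11, 1, 60]
Period length = 32

32


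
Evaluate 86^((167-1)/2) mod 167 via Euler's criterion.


p = 167 is prime and the exponent is (p-1)/2 = 83, so by Euler's criterion 86^83 = (86/167) = +1 or -1 mod 167.
Compute by square-and-multiply:
  83 = 64 + 16 + 2 + 1 (binary 1010011)
  Repeated squaring mod 167: 86^1 = 86, 86^2 = 48, 86^4 = 133, 86^8 = 154, 86^16 = 2, 86^32 = 4, 86^64 = 16
  86^83 = 86^64 * 86^16 * 86^2 * 86^1 = 16 * 2 * 48 * 86 mod 167
    16 * 2 = 32 = 32 mod 167
    32 * 48 = 1536 = 33 mod 167
    33 * 86 = 2838 = 166 mod 167
  86^83 = 166 mod 167
Result 166 = p - 1 = -1 mod 167: 86 is a quadratic non-residue mod 167. As a residue in [0, p-1] the value is 166.
86^83 mod 167 = 166

166


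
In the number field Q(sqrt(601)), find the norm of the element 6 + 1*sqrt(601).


N(a + b*sqrt(d)) = a^2 - d*b^2
= (6)^2 - (601)*(1)^2
= 36 - 601
= -565

-565


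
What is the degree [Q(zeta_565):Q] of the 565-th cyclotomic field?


The degree equals Euler's totient phi(565).
565 = 5 * 113
phi(565) = 448

448


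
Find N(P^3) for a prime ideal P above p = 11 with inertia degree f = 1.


N(P^a) = p^(a*f)
= 11^(3*1)
= 11^3
= 1331

1331


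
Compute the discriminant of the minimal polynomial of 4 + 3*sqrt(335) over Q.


The element 4 + 3*sqrt(335) has minimal polynomial:
x^2 - 8*x - 2999
Discriminant = (-8)^2 - 4*(-2999)
= 64 + 11996
= 12060

12060


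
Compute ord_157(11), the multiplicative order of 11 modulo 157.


We want ord_157(11), the smallest k >= 1 with 11^k = 1 mod 157.
n = 157 = 157, phi(157) = 156; the order divides phi(n).
Divisors of 156: 1, 2, 3, 4, 6, 12, 13, 26, 39, 52, 78, 156
Repeated squaring mod 157: 11^1 = 11, 11^2 = 121, 11^4 = 40, 11^8 = 30, 11^16 = 115, 11^32 = 37, 11^64 = 113, 11^128 = 52
Test divisors in increasing order:
  k=1: 11^1 = 11 mod 157
  k=2: 11^2 = 121 mod 157
  k=3: 11^3 = 121 * 11 = 75 mod 157
  k=4: 11^4 = 40 mod 157
  k=6: 11^6 = 40 * 121 = 130 mod 157
  k=12: 11^12 = 30 * 40 = 101 mod 157
  k=13: 11^13 = 30 * 40 * 11 = 12 mod 157
  k=26: 11^26 = 115 * 30 * 121 = 144 mod 157
  k=39: 11^39 = 37 * 40 * 121 * 11 = 1 mod 157  <- first divisor giving 1
Order = 39

39


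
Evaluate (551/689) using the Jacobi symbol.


Compute (551/689) via quadratic reciprocity:
  reciprocity: (551/689) -> +(689/551)
  reduce: (138/551)
  pull out 2: (2/551) = +1  (since 551 mod 8 = 7)
  reciprocity: (69/551) -> +(551/69)
  reduce: (68/69)
  pull out 2: (2/69) = -1  (since 69 mod 8 = 5)
  pull out 2: (2/69) = -1  (since 69 mod 8 = 5)
  reciprocity: (17/69) -> +(69/17)
  reduce: (1/17)
  (1/17) = 1
Product of signs = 1

1


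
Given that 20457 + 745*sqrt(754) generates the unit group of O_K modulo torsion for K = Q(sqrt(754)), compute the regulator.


epsilon = 20457 + 745*sqrt(754)
= 40914.0000
R = ln(40914.0000)
= 10.6192

10.6192


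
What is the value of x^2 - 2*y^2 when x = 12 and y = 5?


x^2 - d*y^2
= 12^2 - 2*5^2
= 144 - 50
= 94

94


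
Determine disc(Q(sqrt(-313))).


For K = Q(sqrt(d)) with d squarefree: disc(K) = d if d = 1 mod 4, and disc(K) = 4d if d = 2 or 3 mod 4.
Here d = -313, and d mod 4 = 3.
d = 3 mod 4, not 1 (O_K = Z[sqrt(d)]), so disc(K) = 4d = 4 * (-313) = -1252

-1252


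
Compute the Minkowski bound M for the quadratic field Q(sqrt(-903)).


d = -903, d mod 4 = 1, so disc(K) = d = -903; |disc(K)| = 903
Imaginary quadratic field, so n = 2, s = r2 = 1, r1 = 0
M = (n!/n^n) * (4/pi)^s * sqrt(|disc(K)|) = (2!/2^2) * (4/pi)^1 * sqrt(903)
= 0.5 * 1.273240 * 30.049958
= 19.1304

19.1304


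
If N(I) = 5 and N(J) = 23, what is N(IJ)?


N(IJ) = N(I) * N(J)
= 5 * 23
= 115

115


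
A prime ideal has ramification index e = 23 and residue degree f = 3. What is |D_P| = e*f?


|D_P| = e * f
= 23 * 3
= 69

69


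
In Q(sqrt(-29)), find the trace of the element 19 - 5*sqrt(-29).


Tr(a + b*sqrt(d)) = (a + b*sqrt(d)) + (a - b*sqrt(d)) = 2a
= 2 * (19)
= 38

38


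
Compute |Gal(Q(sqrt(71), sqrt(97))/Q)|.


The 2 square roots of distinct primes are multiplicatively independent over Q,
so [K:Q] = 2^2 and Gal(K/Q) is isomorphic to (Z/2Z)^2.
|Gal| = 2^2 = 4

4


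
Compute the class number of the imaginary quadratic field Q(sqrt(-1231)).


K = Q(sqrt(-1231)). d mod 4 = 1, so D = disc(K) = d = -1231
h(K) equals the number of primitive reduced positive-definite forms (a, b, c) = a*x^2 + b*x*y + c*y^2 with b^2 - 4ac = D,
where reduced means |b| <= a <= c, with b >= 0 whenever |b| = a or a = c, and primitive means gcd(a, b, c) = 1.
Reduced forces 3a^2 <= |D| = 1231, so 1 <= a <= 20; b must have the parity of D, and c = (b^2 - D)/(4a) must be an integer >= a.
Enumerate a = 1..20, b in [-a, a]:
  a=1: (1, 1, 308)  [1]
  a=2: (2, -1, 154), (2, 1, 154)  [2]
  a=3: none
  a=4: (4, -1, 77), (4, 1, 77)  [2]
  a=5: (5, -3, 62), (5, 3, 62)  [2]
  a=6: none
  a=7: (7, -1, 44), (7, 1, 44)  [2]
  a=8: (8, -7, 40), (8, 7, 40)  [2]
  a=9: none
  a=10: (10, -7, 32), (10, -3, 31), (10, 3, 31), (10, 7, 32)  [4]
  a=11: (11, -1, 28), (11, 1, 28)  [2]
  a=12: none
  a=13: (13, -11, 26), (13, 11, 26)  [2]
  a=14: (14, -13, 25), (14, -1, 22), (14, 1, 22), (14, 13, 25)  [4]
  a=15: none
  a=16: (16, -7, 20), (16, 7, 20)  [2]
  a=17..18: none
  a=19: (19, -17, 20), (19, 17, 20)  [2]
  a=20: none
Total reduced forms: 1 + 2 + 2 + 2 + 2 + 2 + 4 + 2 + 2 + 4 + 2 + 2 = 27
h = 27

27


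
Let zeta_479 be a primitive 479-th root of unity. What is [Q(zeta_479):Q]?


The degree equals Euler's totient phi(479).
479 = 479
phi(479) = 478

478


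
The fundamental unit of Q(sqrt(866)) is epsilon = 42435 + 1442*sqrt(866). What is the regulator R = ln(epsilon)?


epsilon = 42435 + 1442*sqrt(866)
= 84870.0000
R = ln(84870.0000)
= 11.3489

11.3489


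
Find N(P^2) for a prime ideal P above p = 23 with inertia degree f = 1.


N(P^a) = p^(a*f)
= 23^(2*1)
= 23^2
= 529

529


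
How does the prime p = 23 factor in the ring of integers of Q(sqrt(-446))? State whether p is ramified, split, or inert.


K = Q(sqrt(-446)). Since d mod 4 = 2, disc(K) = -1784.
Check p | disc: -1784 mod 23 = 10.
p does not divide disc. Compute Legendre symbol (d/p):
14^((23-1)/2) mod 23 = -1
(d/p) = -1, so p is inert: (p) stays prime with e=1, f=2, g=1.
Therefore p is inert.

inert


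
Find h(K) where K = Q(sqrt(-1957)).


K = Q(sqrt(-1957)). d mod 4 = 3, so D = disc(K) = 4d = -7828
h(K) equals the number of primitive reduced positive-definite forms (a, b, c) = a*x^2 + b*x*y + c*y^2 with b^2 - 4ac = D,
where reduced means |b| <= a <= c, with b >= 0 whenever |b| = a or a = c, and primitive means gcd(a, b, c) = 1.
Reduced forces 3a^2 <= |D| = 7828, so 1 <= a <= 51; b must have the parity of D, and c = (b^2 - D)/(4a) must be an integer >= a.
Enumerate a = 1..51, b in [-a, a]:
  a=1: (1, 0, 1957)  [1]
  a=2: (2, 2, 979)  [1]
  a=3..10: none
  a=11: (11, -2, 178), (11, 2, 178)  [2]
  a=12..16: none
  a=17: (17, -14, 118), (17, 14, 118)  [2]
  a=18: none
  a=19: (19, 0, 103)  [1]
  a=20..21: none
  a=22: (22, -2, 89), (22, 2, 89)  [2]
  a=23..33: none
  a=34: (34, -14, 59), (34, 14, 59)  [2]
  a=35..36: none
  a=37: (37, -4, 53), (37, 4, 53)  [2]
  a=38: (38, 38, 61)  [1]
  a=39..42: none
  a=43: (43, -16, 47), (43, 16, 47)  [2]
  a=44..51: none
Total reduced forms: 1 + 1 + 2 + 2 + 1 + 2 + 2 + 2 + 1 + 2 = 16
h = 16

16


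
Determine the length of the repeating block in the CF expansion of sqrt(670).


Run the CF algorithm for sqrt(670).
a_0 = floor(sqrt(670)) = 25; set m_0=0, q_0=1.
Recurrence: m' = q*a - m,  q' = (d - m'^2)/q,  a' = floor((a_0 + m')/q').
  step 1: m=25, q=45, a=1
  step 2: m=20, q=6, a=7
  step 3: m=22, q=31, a=1
  step 4: m=9, q=19, a=1
  step 5: m=10, q=30, a=1
  step 6: m=20, q=9, a=5
  step 7: m=25, q=5, a=10
  step 8: m=25, q=9, a=5
  step 9: m=20, q=30, a=1
  step 10: m=10, q=19, a=1
  step 11: m=9, q=31, a=1
  step 12: m=22, q=6, a=7
  step 13: m=20, q=45, a=1
  step 14: m=25, q=1, a=50
a_14 = 2*a_0 = 50, so the period closes here.
sqrt(670) = [25; 1, 7, 1, 1, 1, 5, 10, 5, 1, 1, 1, 7, 1, 50]
Period length = 14

14


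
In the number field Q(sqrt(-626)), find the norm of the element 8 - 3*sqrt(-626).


N(a + b*sqrt(d)) = a^2 - d*b^2
= (8)^2 - (-626)*(-3)^2
= 64 + 5634
= 5698

5698


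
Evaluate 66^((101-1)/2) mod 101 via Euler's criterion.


p = 101 is prime and the exponent is (p-1)/2 = 50, so by Euler's criterion 66^50 = (66/101) = +1 or -1 mod 101.
Compute by square-and-multiply:
  50 = 32 + 16 + 2 (binary 110010)
  Repeated squaring mod 101: 66^1 = 66, 66^2 = 13, 66^4 = 68, 66^8 = 79, 66^16 = 80, 66^32 = 37
  66^50 = 66^32 * 66^16 * 66^2 = 37 * 80 * 13 mod 101
    37 * 80 = 2960 = 31 mod 101
    31 * 13 = 403 = 100 mod 101
  66^50 = 100 mod 101
Result 100 = p - 1 = -1 mod 101: 66 is a quadratic non-residue mod 101. As a residue in [0, p-1] the value is 100.
66^50 mod 101 = 100

100


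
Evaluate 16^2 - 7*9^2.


x^2 - d*y^2
= 16^2 - 7*9^2
= 256 - 567
= -311

-311


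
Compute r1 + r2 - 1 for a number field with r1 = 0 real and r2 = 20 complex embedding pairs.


By Dirichlet's unit theorem:
rank = r1 + r2 - 1
= 0 + 20 - 1
= 19

19


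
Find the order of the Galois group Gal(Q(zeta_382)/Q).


|Gal(Q(zeta_382)/Q)| = phi(382)
= 190

190


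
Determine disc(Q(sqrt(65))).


For K = Q(sqrt(d)) with d squarefree: disc(K) = d if d = 1 mod 4, and disc(K) = 4d if d = 2 or 3 mod 4.
Here d = 65, and d mod 4 = 1.
d = 1 mod 4 (O_K = Z[(1+sqrt(d))/2]), so disc(K) = d = 65

65


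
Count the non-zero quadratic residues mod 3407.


For prime p, the number of non-zero quadratic residues is (p-1)/2.
= (3407-1)/2
= 1703

1703


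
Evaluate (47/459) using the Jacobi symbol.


Compute (47/459) via quadratic reciprocity:
  reciprocity: (47/459) -> -(459/47)
  reduce: (36/47)
  pull out 2: (2/47) = +1  (since 47 mod 8 = 7)
  pull out 2: (2/47) = +1  (since 47 mod 8 = 7)
  reciprocity: (9/47) -> +(47/9)
  reduce: (2/9)
  pull out 2: (2/9) = +1  (since 9 mod 8 = 1)
  (1/9) = 1
Product of signs = -1

-1


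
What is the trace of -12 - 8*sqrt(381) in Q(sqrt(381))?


Tr(a + b*sqrt(d)) = (a + b*sqrt(d)) + (a - b*sqrt(d)) = 2a
= 2 * (-12)
= -24

-24
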